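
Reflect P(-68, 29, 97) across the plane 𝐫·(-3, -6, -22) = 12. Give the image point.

(-92, -19, -79)

n = (-3, -6, -22), |n|² = 529, n·P − 12 = -2116, so t = -2116/529 = -4.
Foot F = P − (-4)·n = (-80, 5, 9); the reflection is 2F − P = (-92, -19, -79).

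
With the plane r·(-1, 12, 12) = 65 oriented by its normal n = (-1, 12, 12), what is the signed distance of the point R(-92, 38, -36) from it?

3

n·R − 65 = 51.
|n| = 17, so the signed distance is 51/17 = 3.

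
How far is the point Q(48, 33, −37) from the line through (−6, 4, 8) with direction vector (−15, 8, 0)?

3√514

Direction vector d = (−15, 8, 0).
AP = (54, 29, −45); AP·d = -578, |AP|² = 5782, |d|² = 289.
distance² = |AP|² − (AP·d)²/|d|² = 5782 − 334084/289 = 4626, so the distance is 3√514.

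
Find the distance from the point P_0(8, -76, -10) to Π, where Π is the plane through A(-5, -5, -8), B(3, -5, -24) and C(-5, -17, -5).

25/9

AB = (8, 0, -16) and AC = (0, -12, 3), so a normal is n = AB × AC = (-192, -24, -96).
Then n·(8, -76, -10) - 1848 = -600.
|n| = √(36864 + 576 + 9216) = 216, so the distance is |-600|/216 = 25/9.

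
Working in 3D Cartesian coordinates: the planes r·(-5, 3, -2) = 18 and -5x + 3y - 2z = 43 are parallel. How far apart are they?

Both planes have normal n = (-5, 3, -2), |n| = √38. Any point on the first plane is at distance |43 − 18|/|n| = 25/√38 from the second.

25√38/38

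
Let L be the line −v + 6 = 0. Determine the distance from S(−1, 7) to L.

The normal to the line is n = (0, −1) with |n| = 1.
|n·S − (-6)| = |-7 − (-6)| = 1, so the distance is 1/1 = 1.

1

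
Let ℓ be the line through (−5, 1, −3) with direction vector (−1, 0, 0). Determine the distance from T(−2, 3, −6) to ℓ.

√13

Direction vector d = (−1, 0, 0).
AP = (3, 2, −3), and AP × d = (0, 3, 2).
|AP × d|² = 13 and |d|² = 1, so the distance is √13.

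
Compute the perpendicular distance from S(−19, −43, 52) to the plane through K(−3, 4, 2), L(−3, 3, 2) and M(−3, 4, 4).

KL = (0, −1, 0) and KM = (0, 0, 2), so a normal is n = KL × KM = (−2, 0, 0).
n = (−2, 0, 0); n·P − 6 = 32; |n| = 2; distance = 32/2 = 16.

16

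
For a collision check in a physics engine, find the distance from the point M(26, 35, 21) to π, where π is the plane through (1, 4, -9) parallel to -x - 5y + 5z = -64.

30/√51

Parallel planes share the normal n = (-1, -5, 5); since (1, 4, -9) lies on the plane, its equation is -x - 5y + 5z = -66.
Then n·(26, 35, 21) - (-66) = -30.
|n| = √(1 + 25 + 25) = √51, so the distance is |-30|/√51 = 30/√51.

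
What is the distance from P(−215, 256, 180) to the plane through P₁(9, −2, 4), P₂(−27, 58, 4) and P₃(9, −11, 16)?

8

P₁P₂ = (−36, 60, 0) and P₁P₃ = (0, −9, 12), so a normal is n = P₁P₂ × P₁P₃ = (720, 432, 324).
n = (720, 432, 324); n·P − 6912 = 7200; |n| = 900; distance = 7200/900 = 8.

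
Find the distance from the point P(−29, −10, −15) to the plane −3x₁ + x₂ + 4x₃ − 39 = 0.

11√26/13

d = |(-3)·(-29) + 1·(-10) + 4·(-15) − 39| / √(9 + 1 + 16) = |-22| / √26 = 22/√26.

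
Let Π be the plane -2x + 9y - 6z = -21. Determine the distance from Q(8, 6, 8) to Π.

n = (-2, 9, -6); n·P − (-21) = 11; |n| = 11; distance = 11/11 = 1.

1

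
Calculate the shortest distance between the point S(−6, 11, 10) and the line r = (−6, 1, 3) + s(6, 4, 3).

Direction vector d = (6, 4, 3).
AP = (0, 10, 7); AP·d = 61, |AP|² = 149, |d|² = 61.
distance² = |AP|² − (AP·d)²/|d|² = 149 − 3721/61 = 88, so the distance is 2√22.

2√22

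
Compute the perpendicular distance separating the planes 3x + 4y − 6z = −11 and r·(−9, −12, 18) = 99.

22√61/61

Divide the second equation by -3 to match normals: 3x + 4y − 6z = -33.
Both planes have normal n = (3, 4, −6), |n| = √61. Any point on the first plane is at distance |(-33) − (-11)|/|n| = 22/√61 = 22√61/61 from the second.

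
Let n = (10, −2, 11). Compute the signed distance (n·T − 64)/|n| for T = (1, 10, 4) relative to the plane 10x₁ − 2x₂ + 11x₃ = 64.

-2

n·T − 64 = -30.
|n| = 15, so the signed distance is -30/15 = -2.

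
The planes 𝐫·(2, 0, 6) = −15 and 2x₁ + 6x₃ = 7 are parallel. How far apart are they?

11/√10

Both planes have normal n = (2, 0, 6), |n| = 2√10. Any point on the first plane is at distance |7 − (-15)|/|n| = 22/(2√10) = 11√10/10 from the second.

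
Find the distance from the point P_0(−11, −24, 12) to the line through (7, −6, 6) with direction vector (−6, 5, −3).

Direction vector d = (−6, 5, −3).
AP = (−18, −18, 6); AP·d = 0, |AP|² = 684, |d|² = 70.
distance² = |AP|² − (AP·d)²/|d|² = 684 − 0/70 = 684, so the distance is 6√19.

6√19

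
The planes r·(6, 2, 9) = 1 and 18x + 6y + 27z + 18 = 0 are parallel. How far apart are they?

Divide the second equation by 3 to match normals: 6x + 2y + 9z = -6.
With common normal n = (6, 2, 9) (|n| = 11), the distance is |1 − (-6)|/|n| = 7/11.

7/11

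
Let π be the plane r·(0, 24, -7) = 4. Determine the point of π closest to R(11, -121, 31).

The perpendicular from R has direction n = (0, 24, -7): r = (11, -121, 31) + t(0, 24, -7).
Substitute into the plane: n·(R + tn) = 4 gives -3121 + 625t = 4, so t = 5.
Foot = (11, -121, 31) + 5·(0, 24, -7) = (11, -1, -4).

(11, -1, -4)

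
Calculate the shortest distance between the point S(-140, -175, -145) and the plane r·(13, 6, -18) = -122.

Normal vector n = (13, 6, -18), and n·(-140, -175, -145) - (-122) = -138.
|n| = √(169 + 36 + 324) = 23, so the distance is |-138|/23 = 6.

6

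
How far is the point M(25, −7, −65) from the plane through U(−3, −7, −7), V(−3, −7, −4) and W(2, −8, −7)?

UV = (0, 0, 3) and UW = (5, −1, 0), so a normal is n = UV × UW = (3, 15, 0).
n = (3, 15, 0); n·P − (-114) = 84; |n| = 3√26; distance = 84/(3√26) = 14√26/13.

14√26/13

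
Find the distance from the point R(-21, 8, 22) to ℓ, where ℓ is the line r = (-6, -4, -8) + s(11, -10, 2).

6√29

Direction vector d = (11, -10, 2).
AP = (-15, 12, 30); AP·d = -225, |AP|² = 1269, |d|² = 225.
distance² = |AP|² − (AP·d)²/|d|² = 1269 − 50625/225 = 1044, so the distance is 6√29.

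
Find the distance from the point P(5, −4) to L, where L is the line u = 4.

1

d = |1·5 + 0·(-4) − 4| / √(1 + 0) = |1|/1 = 1.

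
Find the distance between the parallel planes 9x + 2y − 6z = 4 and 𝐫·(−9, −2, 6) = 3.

Divide the second equation by -1 to match normals: 9x + 2y − 6z = -3.
Both planes have normal n = (9, 2, −6), |n| = 11. Any point on the first plane is at distance |(-3) − 4|/|n| = 7/11 from the second.

7/11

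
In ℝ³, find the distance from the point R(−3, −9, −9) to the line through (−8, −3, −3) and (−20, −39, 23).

A direction vector is d = (−12, −36, 26).
AP = (5, −6, −6); AP·d = 0, |AP|² = 97, |d|² = 2116.
distance² = |AP|² − (AP·d)²/|d|² = 97 − 0/2116 = 97, so the distance is √97.

√97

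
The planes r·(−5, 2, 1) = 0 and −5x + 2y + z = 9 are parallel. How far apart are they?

3√30/10

Both planes have normal n = (−5, 2, 1), |n| = √30. Any point on the first plane is at distance |9 − 0|/|n| = 9/√30 = 3√30/10 from the second.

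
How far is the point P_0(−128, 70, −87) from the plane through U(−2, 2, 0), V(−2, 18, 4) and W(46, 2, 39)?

UV = (0, 16, 4) and UW = (48, 0, 39), so a normal is n = UV × UW = (624, 192, −768).
Then n·(−128, 70, −87) − (−864) = 1248.
|n| = √(389376 + 36864 + 589824) = 1008, so the distance is |1248|/1008 = 26/21.

26/21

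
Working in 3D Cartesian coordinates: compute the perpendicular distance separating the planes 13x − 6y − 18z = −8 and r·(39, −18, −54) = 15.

Divide the second equation by 3 to match normals: 13x − 6y − 18z = 5.
Both planes have normal n = (13, −6, −18), |n| = 23. Any point on the first plane is at distance |5 − (-8)|/|n| = 13/23 from the second.

13/23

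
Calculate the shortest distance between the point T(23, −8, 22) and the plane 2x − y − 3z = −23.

d = |2·23 + (-1)·(-8) + (-3)·22 − (-23)| / √(4 + 1 + 9) = |11| / √14 = 11/√14.

11/√14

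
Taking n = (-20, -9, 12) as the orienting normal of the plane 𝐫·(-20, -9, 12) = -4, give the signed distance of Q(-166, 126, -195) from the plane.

n·Q − (-4) = -150.
|n| = 25, so the signed distance is -150/25 = -6.

-6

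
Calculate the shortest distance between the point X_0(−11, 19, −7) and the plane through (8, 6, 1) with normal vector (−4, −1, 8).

The plane has equation n·(r − (8, 6, 1)) = 0, i.e. n·r = -30.
d = |(-4)·(-11) + (-1)·19 + 8·(-7) − (-30)| / √(16 + 1 + 64) = |-1| / 9 = 1/9.

1/9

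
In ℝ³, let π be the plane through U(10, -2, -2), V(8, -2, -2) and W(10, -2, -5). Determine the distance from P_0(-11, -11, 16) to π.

UV = (-2, 0, 0) and UW = (0, 0, -3), so a normal is n = UV × UW = (0, -6, 0).
d = |(-6)·(-11) − 12| / √(0 + 36 + 0) = |54| / 6 = 9.

9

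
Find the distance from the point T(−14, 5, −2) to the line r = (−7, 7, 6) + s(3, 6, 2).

2√17

Direction vector d = (3, 6, 2).
AP = (−7, −2, −8); AP·d = -49, |AP|² = 117, |d|² = 49.
distance² = |AP|² − (AP·d)²/|d|² = 117 − 2401/49 = 68, so the distance is 2√17.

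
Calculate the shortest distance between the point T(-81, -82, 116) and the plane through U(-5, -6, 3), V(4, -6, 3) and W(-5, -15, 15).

7

UV = (9, 0, 0) and UW = (0, -9, 12), so a normal is n = UV × UW = (0, -108, -81).
Then n·(-81, -82, 116) - 405 = -945.
|n| = √(0 + 11664 + 6561) = 135, so the distance is |-945|/135 = 7.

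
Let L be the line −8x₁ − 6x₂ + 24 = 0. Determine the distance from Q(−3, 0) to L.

24/5

The normal to the line is n = (−8, −6) with |n| = 10.
|n·Q − (-24)| = |24 − (-24)| = 48, so the distance is 48/10 = 24/5.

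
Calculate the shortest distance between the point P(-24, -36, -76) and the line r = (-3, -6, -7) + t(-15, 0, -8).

Direction vector d = (-15, 0, -8).
AP = (-21, -30, -69), and AP × d = (240, 867, -450).
|AP × d|² = 1011789 and |d|² = 289, so the distance is √(1011789/289) = √3501 = 3√389.

3√389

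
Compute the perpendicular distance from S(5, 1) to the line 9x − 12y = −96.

d = |9·5 + (-12)·1 − (-96)| / √(81 + 144) = |129|/15 = 43/5.

43/5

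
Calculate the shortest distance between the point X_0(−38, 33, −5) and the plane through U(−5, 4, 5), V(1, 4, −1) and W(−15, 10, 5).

16√43/43

UV = (6, 0, −6) and UW = (−10, 6, 0), so a normal is n = UV × UW = (36, 60, 36).
Then n·(−38, 33, −5) − 240 = 192.
|n| = √(1296 + 3600 + 1296) = 12√43, so the distance is |192|/(12√43) = 16/√43.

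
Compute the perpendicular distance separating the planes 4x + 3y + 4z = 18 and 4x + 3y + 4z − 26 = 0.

Both planes have normal n = (4, 3, 4), |n| = √41. Any point on the first plane is at distance |26 − 18|/|n| = 8/√41 = 8√41/41 from the second.

8/√41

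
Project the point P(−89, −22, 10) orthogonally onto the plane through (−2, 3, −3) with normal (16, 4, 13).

(-41, -10, 49)

The perpendicular from P has direction n = (16, 4, 13): r = (−89, −22, 10) + λ(16, 4, 13).
Substitute into the plane: n·(P + λn) = -59 gives -1382 + 441λ = -59, so λ = 3.
Foot = (−89, −22, 10) + 3·(16, 4, 13) = (−41, −10, 49).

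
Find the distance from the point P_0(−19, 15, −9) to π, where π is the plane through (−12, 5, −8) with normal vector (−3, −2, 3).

2/√22

The plane has equation n·(r − (−12, 5, −8)) = 0, i.e. n·r = 2.
Then n·(−19, 15, −9) − 2 = −2.
|n| = √(9 + 4 + 9) = √22, so the distance is |-2|/√22 = √22/11.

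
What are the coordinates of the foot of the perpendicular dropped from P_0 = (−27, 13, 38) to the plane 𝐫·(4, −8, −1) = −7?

(-15, -11, 35)

The perpendicular from P_0 has direction n = (4, −8, −1): r = (−27, 13, 38) + λ(4, −8, −1).
Substitute into the plane: n·(P_0 + λn) = -7 gives -250 + 81λ = -7, so λ = 3.
Foot = (−27, 13, 38) + 3·(4, −8, −1) = (−15, −11, 35).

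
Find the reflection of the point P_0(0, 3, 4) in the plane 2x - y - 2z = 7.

With n = (2, -1, -2), the signed offset is (n·P_0 − 7)/|n|² = -18/9 = -2.
P_0' = P_0 − 2t·n = (0, 3, 4) − (-4)·(2, -1, -2) = (8, -1, -4).

(8, -1, -4)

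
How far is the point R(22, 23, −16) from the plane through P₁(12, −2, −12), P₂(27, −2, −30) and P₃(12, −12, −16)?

2√65/13

P₁P₂ = (15, 0, −18) and P₁P₃ = (0, −10, −4), so a normal is n = P₁P₂ × P₁P₃ = (−180, 60, −150).
Then n·(22, 23, −16) − (−480) = 300.
|n| = √(32400 + 3600 + 22500) = 30√65, so the distance is |300|/(30√65) = 2√65/13.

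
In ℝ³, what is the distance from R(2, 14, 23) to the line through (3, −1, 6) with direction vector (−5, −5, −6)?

Direction vector d = (−5, −5, −6).
AP = (−1, 15, 17), and AP × d = (−5, −91, 80).
|AP × d|² = 14706 and |d|² = 86, so the distance is √(14706/86) = √171 = 3√19.

3√19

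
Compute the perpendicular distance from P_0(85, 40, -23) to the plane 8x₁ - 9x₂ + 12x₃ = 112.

Normal vector n = (8, -9, 12), and n·(85, 40, -23) - 112 = -68.
|n| = √(64 + 81 + 144) = 17, so the distance is |-68|/17 = 4.

4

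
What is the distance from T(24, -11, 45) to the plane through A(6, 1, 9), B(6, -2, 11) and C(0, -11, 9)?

12√29/29

AB = (0, -3, 2) and AC = (-6, -12, 0), so a normal is n = AB × AC = (24, -12, -18).
Then n·(24, -11, 45) - (-30) = -72.
|n| = √(576 + 144 + 324) = 6√29, so the distance is |-72|/(6√29) = 12√29/29.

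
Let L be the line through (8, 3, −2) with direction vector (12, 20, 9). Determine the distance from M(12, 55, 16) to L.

Direction vector d = (12, 20, 9).
AP = (4, 52, 18); AP·d = 1250, |AP|² = 3044, |d|² = 625.
distance² = |AP|² − (AP·d)²/|d|² = 3044 − 1562500/625 = 544, so the distance is 4√34.

4√34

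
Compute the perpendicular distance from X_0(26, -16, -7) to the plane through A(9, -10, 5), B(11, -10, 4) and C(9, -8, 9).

17/√21

AB = (2, 0, -1) and AC = (0, 2, 4), so a normal is n = AB × AC = (2, -8, 4).
d = |2·26 + (-8)·(-16) + 4·(-7) − 118| / √(4 + 64 + 16) = |34| / (2√21) = 17√21/21.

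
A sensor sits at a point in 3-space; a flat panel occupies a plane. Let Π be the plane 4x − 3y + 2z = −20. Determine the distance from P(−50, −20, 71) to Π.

22√29/29

Normal vector n = (4, −3, 2), and n·(−50, −20, 71) − (−20) = 22.
|n| = √(16 + 9 + 4) = √29, so the distance is |22|/√29 = 22/√29.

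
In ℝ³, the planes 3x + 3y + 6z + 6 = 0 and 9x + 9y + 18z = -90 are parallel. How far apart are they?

8/√6

Divide the second equation by 3 to match normals: 3x + 3y + 6z = -30.
With common normal n = (3, 3, 6) (|n| = 3√6), the distance is |(-6) − (-30)|/|n| = 24/(3√6) = 8/√6.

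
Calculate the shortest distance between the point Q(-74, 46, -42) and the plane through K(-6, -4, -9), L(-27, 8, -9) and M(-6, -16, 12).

6

KL = (-21, 12, 0) and KM = (0, -12, 21), so a normal is n = KL × KM = (252, 441, 252).
Then n·(-74, 46, -42) - (-5544) = -3402.
|n| = √(63504 + 194481 + 63504) = 567, so the distance is |-3402|/567 = 6.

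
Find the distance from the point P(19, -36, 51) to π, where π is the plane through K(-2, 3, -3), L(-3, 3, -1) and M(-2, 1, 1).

6

KL = (-1, 0, 2) and KM = (0, -2, 4), so a normal is n = KL × KM = (4, 4, 2).
Then n·(19, -36, 51) - (-2) = 36.
|n| = √(16 + 16 + 4) = 6, so the distance is |36|/6 = 6.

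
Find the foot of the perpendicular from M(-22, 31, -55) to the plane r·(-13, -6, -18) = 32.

(4, 43, -19)

n = (-13, -6, -18), |n|² = 529, and n·M − 32 = 1058.
t = 1058/529 = 2, so the foot is M − t·n = (-22, 31, -55) − 2·(-13, -6, -18) = (4, 43, -19).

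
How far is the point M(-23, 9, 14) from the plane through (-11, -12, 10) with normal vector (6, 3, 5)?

The plane has equation n·(r − (-11, -12, 10)) = 0, i.e. n·r = -52.
n = (6, 3, 5); n·P − (-52) = 11; |n| = √70; distance = 11/√70 = 11√70/70.

11/√70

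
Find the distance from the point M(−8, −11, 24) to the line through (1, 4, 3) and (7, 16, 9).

3√77

A direction vector is d = (6, 12, 6).
AP = (−9, −15, 21), and AP × d = (−342, 180, −18).
|AP × d|² = 149688 and |d|² = 216, so the distance is √(149688/216) = √693 = 3√77.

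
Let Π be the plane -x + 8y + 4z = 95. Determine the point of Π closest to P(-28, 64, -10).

(-23, 24, -30)

The perpendicular from P has direction n = (-1, 8, 4): r = (-28, 64, -10) + μ(-1, 8, 4).
Substitute into the plane: n·(P + μn) = 95 gives 500 + 81μ = 95, so μ = -5.
Foot = (-28, 64, -10) + (-5)·(-1, 8, 4) = (-23, 24, -30).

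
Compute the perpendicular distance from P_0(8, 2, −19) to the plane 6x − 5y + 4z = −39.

Normal vector n = (6, −5, 4), and n·(8, 2, −19) − (−39) = 1.
|n| = √(36 + 25 + 16) = √77, so the distance is |1|/√77 = 1/√77.

1/√77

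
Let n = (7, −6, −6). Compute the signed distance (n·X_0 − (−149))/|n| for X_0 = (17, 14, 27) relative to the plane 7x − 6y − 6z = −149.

n·X_0 − (-149) = 22.
|n| = 11, so the signed distance is 22/11 = 2.

2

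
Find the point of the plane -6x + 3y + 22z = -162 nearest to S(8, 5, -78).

(-10, 14, -12)

n = (-6, 3, 22), |n|² = 529, and n·S − (-162) = -1587.
t = -1587/529 = -3, so the foot is S − t·n = (8, 5, -78) − (-3)·(-6, 3, 22) = (-10, 14, -12).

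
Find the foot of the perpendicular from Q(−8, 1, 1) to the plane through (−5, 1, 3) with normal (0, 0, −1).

n = (0, 0, −1), |n|² = 1, and n·Q − (-3) = 2.
t = 2/1 = 2, so the foot is Q − t·n = (−8, 1, 1) − 2·(0, 0, −1) = (−8, 1, 3).

(-8, 1, 3)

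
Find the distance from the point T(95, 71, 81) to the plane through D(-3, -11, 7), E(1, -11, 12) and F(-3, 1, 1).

DE = (4, 0, 5) and DF = (0, 12, -6), so a normal is n = DE × DF = (-60, 24, 48).
Then n·(95, 71, 81) - 252 = -360.
|n| = √(3600 + 576 + 2304) = 36√5, so the distance is |-360|/(36√5) = 2√5.

2√5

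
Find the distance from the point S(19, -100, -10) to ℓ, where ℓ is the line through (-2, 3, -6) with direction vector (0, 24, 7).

Direction vector d = (0, 24, 7).
AP = (21, -103, -4); AP·d = -2500, |AP|² = 11066, |d|² = 625.
distance² = |AP|² − (AP·d)²/|d|² = 11066 − 6250000/625 = 1066, so the distance is √1066.

√1066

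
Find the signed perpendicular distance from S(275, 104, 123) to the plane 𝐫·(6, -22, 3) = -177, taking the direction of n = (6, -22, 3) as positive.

-4

n·S − (-177) = -92.
|n| = 23, so the signed distance is -92/23 = -4.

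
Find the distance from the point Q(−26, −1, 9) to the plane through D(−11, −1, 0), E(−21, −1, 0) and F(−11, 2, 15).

9√26/26

DE = (−10, 0, 0) and DF = (0, 3, 15), so a normal is n = DE × DF = (0, 150, −30).
n = (0, 150, −30); n·P − (-150) = -270; |n| = 30√26; distance = 270/(30√26) = 9√26/26.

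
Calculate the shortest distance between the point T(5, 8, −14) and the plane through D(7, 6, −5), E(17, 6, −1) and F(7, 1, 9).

13/15

DE = (10, 0, 4) and DF = (0, −5, 14), so a normal is n = DE × DF = (20, −140, −50).
d = |20·5 + (-140)·8 + (-50)·(-14) − (-450)| / √(400 + 19600 + 2500) = |130| / 150 = 13/15.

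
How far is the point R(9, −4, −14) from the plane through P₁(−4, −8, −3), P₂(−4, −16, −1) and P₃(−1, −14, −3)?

14/√21

P₁P₂ = (0, −8, 2) and P₁P₃ = (3, −6, 0), so a normal is n = P₁P₂ × P₁P₃ = (12, 6, 24).
n = (12, 6, 24); n·P − (-168) = -84; |n| = 6√21; distance = 84/(6√21) = 2√21/3.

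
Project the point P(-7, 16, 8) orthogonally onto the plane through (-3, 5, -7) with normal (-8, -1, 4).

(1, 17, 4)

n = (-8, -1, 4), |n|² = 81, and n·P − (-9) = 81.
t = 81/81 = 1, so the foot is P − t·n = (-7, 16, 8) − 1·(-8, -1, 4) = (1, 17, 4).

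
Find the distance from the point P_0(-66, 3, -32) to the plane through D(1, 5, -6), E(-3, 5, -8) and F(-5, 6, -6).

27√41/41

DE = (-4, 0, -2) and DF = (-6, 1, 0), so a normal is n = DE × DF = (2, 12, -4).
n = (2, 12, -4); n·P − 86 = -54; |n| = 2√41; distance = 54/(2√41) = 27/√41.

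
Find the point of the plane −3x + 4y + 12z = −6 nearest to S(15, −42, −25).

(6, -30, 11)

n = (−3, 4, 12), |n|² = 169, and n·S − (-6) = -507.
t = -507/169 = -3, so the foot is S − t·n = (15, −42, −25) − (-3)·(−3, 4, 12) = (6, −30, 11).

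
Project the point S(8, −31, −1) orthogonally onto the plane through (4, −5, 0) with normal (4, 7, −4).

n = (4, 7, −4), |n|² = 81, and n·S − (-19) = -162.
t = -162/81 = -2, so the foot is S − t·n = (8, −31, −1) − (-2)·(4, 7, −4) = (16, −17, −9).

(16, -17, -9)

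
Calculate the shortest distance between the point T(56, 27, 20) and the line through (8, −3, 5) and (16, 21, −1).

6√53

A direction vector is d = (8, 24, −6).
AP = (48, 30, 15), and AP × d = (−540, 408, 912).
|AP × d|² = 1289808 and |d|² = 676, so the distance is √(1289808/676) = √1908 = 6√53.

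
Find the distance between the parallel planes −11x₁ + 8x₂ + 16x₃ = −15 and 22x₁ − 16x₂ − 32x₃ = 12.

3/7

Divide the second equation by -2 to match normals: −11x₁ + 8x₂ + 16x₃ = -6.
With common normal n = (−11, 8, 16) (|n| = 21), the distance is |(-15) − (-6)|/|n| = 9/21 = 3/7.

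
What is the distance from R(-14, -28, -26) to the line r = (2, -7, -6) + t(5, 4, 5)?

Direction vector d = (5, 4, 5).
AP = (-16, -21, -20), and AP × d = (-25, -20, 41).
|AP × d|² = 2706 and |d|² = 66, so the distance is √(2706/66) = √41.

√41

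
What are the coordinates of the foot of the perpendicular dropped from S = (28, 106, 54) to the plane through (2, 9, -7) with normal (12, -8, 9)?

n = (12, -8, 9), |n|² = 289, and n·S − (-111) = 85.
t = 85/289 = 5/17, so the foot is S − t·n = (28, 106, 54) − (5/17)·(12, -8, 9) = (416/17, 1842/17, 873/17).

(416/17, 1842/17, 873/17)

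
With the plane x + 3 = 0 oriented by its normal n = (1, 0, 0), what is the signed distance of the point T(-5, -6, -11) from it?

-2

n·T − (-3) = -2.
|n| = 1, so the signed distance is -2/1 = -2.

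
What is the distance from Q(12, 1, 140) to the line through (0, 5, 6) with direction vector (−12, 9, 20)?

Direction vector d = (−12, 9, 20).
AP = (12, −4, 134); AP·d = 2500, |AP|² = 18116, |d|² = 625.
distance² = |AP|² − (AP·d)²/|d|² = 18116 − 6250000/625 = 8116, so the distance is 2√2029.

2√2029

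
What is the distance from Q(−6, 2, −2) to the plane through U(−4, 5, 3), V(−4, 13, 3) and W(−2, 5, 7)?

1/√5

UV = (0, 8, 0) and UW = (2, 0, 4), so a normal is n = UV × UW = (32, 0, −16).
d = |32·(-6) + (-16)·(-2) − (-176)| / √(1024 + 0 + 256) = |16| / (16√5) = √5/5.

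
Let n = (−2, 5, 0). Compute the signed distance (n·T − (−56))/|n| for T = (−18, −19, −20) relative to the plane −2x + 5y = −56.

-3/√29

n·T − (-56) = -3.
|n| = √29, so the signed distance is -3/√29.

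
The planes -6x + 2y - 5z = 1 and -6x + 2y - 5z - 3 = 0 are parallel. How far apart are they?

Both planes have normal n = (-6, 2, -5), |n| = √65. Any point on the first plane is at distance |3 − 1|/|n| = 2/√65 from the second.

2/√65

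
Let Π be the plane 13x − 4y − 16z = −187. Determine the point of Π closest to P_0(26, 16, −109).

(-39, 36, -29)

n = (13, −4, −16), |n|² = 441, and n·P_0 − (-187) = 2205.
t = 2205/441 = 5, so the foot is P_0 − t·n = (26, 16, −109) − 5·(13, −4, −16) = (−39, 36, −29).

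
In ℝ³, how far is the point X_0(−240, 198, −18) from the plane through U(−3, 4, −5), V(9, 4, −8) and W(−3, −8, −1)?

7

UV = (12, 0, −3) and UW = (0, −12, 4), so a normal is n = UV × UW = (−36, −48, −144).
Then n·(−240, 198, −18) − 636 = 1092.
|n| = √(1296 + 2304 + 20736) = 156, so the distance is |1092|/156 = 7.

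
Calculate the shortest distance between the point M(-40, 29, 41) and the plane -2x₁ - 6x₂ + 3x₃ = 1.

Normal vector n = (-2, -6, 3), and n·(-40, 29, 41) - 1 = 28.
|n| = √(4 + 36 + 9) = 7, so the distance is |28|/7 = 4.

4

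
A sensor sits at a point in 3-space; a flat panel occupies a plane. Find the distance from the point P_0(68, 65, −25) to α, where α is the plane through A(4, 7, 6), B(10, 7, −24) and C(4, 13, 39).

AB = (6, 0, −30) and AC = (0, 6, 33), so a normal is n = AB × AC = (180, −198, 36).
n = (180, −198, 36); n·P − (-450) = -1080; |n| = 270; distance = 1080/270 = 4.

4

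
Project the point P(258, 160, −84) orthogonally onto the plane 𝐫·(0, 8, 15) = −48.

n = (0, 8, 15), |n|² = 289, and n·P − (-48) = 68.
t = 68/289 = 4/17, so the foot is P − t·n = (258, 160, −84) − (4/17)·(0, 8, 15) = (258, 2688/17, −1488/17).

(258, 2688/17, -1488/17)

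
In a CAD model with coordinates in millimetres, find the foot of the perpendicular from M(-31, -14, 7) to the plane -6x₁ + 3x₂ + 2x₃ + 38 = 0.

(-7, -26, -1)

n = (-6, 3, 2), |n|² = 49, and n·M − (-38) = 196.
t = 196/49 = 4, so the foot is M − t·n = (-31, -14, 7) − 4·(-6, 3, 2) = (-7, -26, -1).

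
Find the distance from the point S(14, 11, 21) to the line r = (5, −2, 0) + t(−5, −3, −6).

√61

Direction vector d = (−5, −3, −6).
AP = (9, 13, 21), and AP × d = (−15, −51, 38).
|AP × d|² = 4270 and |d|² = 70, so the distance is √(4270/70) = √61.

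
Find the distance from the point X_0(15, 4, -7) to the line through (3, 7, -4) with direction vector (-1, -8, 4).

9√2

Direction vector d = (-1, -8, 4).
AP = (12, -3, -3), and AP × d = (-36, -45, -99).
|AP × d|² = 13122 and |d|² = 81, so the distance is √(13122/81) = √162 = 9√2.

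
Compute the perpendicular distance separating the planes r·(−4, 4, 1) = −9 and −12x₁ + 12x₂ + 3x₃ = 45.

Divide the second equation by 3 to match normals: −4x₁ + 4x₂ + x₃ = 15.
Both planes have normal n = (−4, 4, 1), |n| = √33. Any point on the first plane is at distance |15 − (-9)|/|n| = 24/√33 from the second.

24/√33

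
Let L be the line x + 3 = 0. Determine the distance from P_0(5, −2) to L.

8

d = |1·5 + 0·(-2) − (-3)| / √(1 + 0) = |8|/1 = 8.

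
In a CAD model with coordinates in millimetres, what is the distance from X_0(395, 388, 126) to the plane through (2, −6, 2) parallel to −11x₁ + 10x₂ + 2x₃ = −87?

Parallel planes share the normal n = (−11, 10, 2); since (2, −6, 2) lies on the plane, its equation is −11x₁ + 10x₂ + 2x₃ = -78.
n = (−11, 10, 2); n·P − (-78) = -135; |n| = 15; distance = 135/15 = 9.

9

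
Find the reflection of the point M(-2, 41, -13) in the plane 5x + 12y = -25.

(-32, -31, -13)

n = (5, 12, 0), |n|² = 169, n·M − (-25) = 507, so t = 507/169 = 3.
Foot F = M − 3·n = (-17, 5, -13); the reflection is 2F − M = (-32, -31, -13).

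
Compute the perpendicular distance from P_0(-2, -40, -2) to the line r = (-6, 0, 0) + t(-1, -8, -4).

Direction vector d = (-1, -8, -4).
AP = (4, -40, -2), and AP × d = (144, 18, -72).
|AP × d|² = 26244 and |d|² = 81, so the distance is √(26244/81) = √324 = 18.

18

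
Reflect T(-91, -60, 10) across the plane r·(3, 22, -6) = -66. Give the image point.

n = (3, 22, -6), |n|² = 529, n·T − (-66) = -1587, so t = -1587/529 = -3.
Foot F = T − (-3)·n = (-82, 6, -8); the reflection is 2F − T = (-73, 72, -26).

(-73, 72, -26)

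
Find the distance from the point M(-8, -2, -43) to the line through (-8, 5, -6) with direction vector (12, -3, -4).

Direction vector d = (12, -3, -4).
AP = (0, -7, -37); AP·d = 169, |AP|² = 1418, |d|² = 169.
distance² = |AP|² − (AP·d)²/|d|² = 1418 − 28561/169 = 1249, so the distance is √1249.

√1249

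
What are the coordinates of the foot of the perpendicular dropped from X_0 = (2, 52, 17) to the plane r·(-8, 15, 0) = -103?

The perpendicular from X_0 has direction n = (-8, 15, 0): r = (2, 52, 17) + μ(-8, 15, 0).
Substitute into the plane: n·(X_0 + μn) = -103 gives 764 + 289μ = -103, so μ = -3.
Foot = (2, 52, 17) + (-3)·(-8, 15, 0) = (26, 7, 17).

(26, 7, 17)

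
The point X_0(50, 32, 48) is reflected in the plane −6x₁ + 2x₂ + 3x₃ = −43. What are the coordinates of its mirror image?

(38, 36, 54)

With n = (−6, 2, 3), the signed offset is (n·X_0 − (-43))/|n|² = -49/49 = -1.
X_0' = X_0 − 2t·n = (50, 32, 48) − (-2)·(−6, 2, 3) = (38, 36, 54).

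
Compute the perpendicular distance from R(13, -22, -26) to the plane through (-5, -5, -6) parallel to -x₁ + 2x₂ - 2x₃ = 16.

Parallel planes share the normal n = (-1, 2, -2); since (-5, -5, -6) lies on the plane, its equation is -x₁ + 2x₂ - 2x₃ = 7.
Then n·(13, -22, -26) - 7 = -12.
|n| = √(1 + 4 + 4) = 3, so the distance is |-12|/3 = 4.

4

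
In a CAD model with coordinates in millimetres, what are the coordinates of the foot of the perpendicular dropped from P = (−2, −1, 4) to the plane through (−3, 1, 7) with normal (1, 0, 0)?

(-3, -1, 4)

The perpendicular from P has direction n = (1, 0, 0): r = (−2, −1, 4) + μ(1, 0, 0).
Substitute into the plane: n·(P + μn) = -3 gives -2 + 1μ = -3, so μ = -1.
Foot = (−2, −1, 4) + (-1)·(1, 0, 0) = (−3, −1, 4).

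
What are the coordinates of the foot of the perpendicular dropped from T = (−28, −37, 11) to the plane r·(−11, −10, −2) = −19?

(5, -7, 17)

The perpendicular from T has direction n = (−11, −10, −2): r = (−28, −37, 11) + μ(−11, −10, −2).
Substitute into the plane: n·(T + μn) = -19 gives 656 + 225μ = -19, so μ = -3.
Foot = (−28, −37, 11) + (-3)·(−11, −10, −2) = (5, −7, 17).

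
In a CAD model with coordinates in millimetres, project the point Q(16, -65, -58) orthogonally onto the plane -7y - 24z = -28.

n = (0, -7, -24), |n|² = 625, and n·Q − (-28) = 1875.
t = 1875/625 = 3, so the foot is Q − t·n = (16, -65, -58) − 3·(0, -7, -24) = (16, -44, 14).

(16, -44, 14)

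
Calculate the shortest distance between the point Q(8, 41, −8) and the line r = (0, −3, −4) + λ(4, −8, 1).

Direction vector d = (4, −8, 1).
AP = (8, 44, −4); AP·d = -324, |AP|² = 2016, |d|² = 81.
distance² = |AP|² − (AP·d)²/|d|² = 2016 − 104976/81 = 720, so the distance is 12√5.

12√5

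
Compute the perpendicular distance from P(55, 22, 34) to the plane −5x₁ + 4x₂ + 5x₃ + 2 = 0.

n = (−5, 4, 5); n·P − (-2) = -15; |n| = √66; distance = 15/√66.

15/√66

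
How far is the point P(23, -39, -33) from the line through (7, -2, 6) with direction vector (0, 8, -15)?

√2857

Direction vector d = (0, 8, -15).
AP = (16, -37, -39), and AP × d = (867, 240, 128).
|AP × d|² = 825673 and |d|² = 289, so the distance is √(825673/289) = √2857.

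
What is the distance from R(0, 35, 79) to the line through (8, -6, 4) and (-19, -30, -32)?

A direction vector is d = (-27, -24, -36).
AP = (-8, 41, 75), and AP × d = (324, -2313, 1299).
|AP × d|² = 7142346 and |d|² = 2601, so the distance is √(7142346/2601) = √2746.

√2746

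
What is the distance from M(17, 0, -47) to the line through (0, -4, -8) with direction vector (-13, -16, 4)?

√1385

Direction vector d = (-13, -16, 4).
AP = (17, 4, -39), and AP × d = (-608, 439, -220).
|AP × d|² = 610785 and |d|² = 441, so the distance is √(610785/441) = √1385.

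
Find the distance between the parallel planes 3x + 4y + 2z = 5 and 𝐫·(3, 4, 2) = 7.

2/√29

Both planes have normal n = (3, 4, 2), |n| = √29. Any point on the first plane is at distance |7 − 5|/|n| = 2/√29 from the second.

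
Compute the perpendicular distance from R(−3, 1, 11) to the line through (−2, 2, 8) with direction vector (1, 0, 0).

√10

Direction vector d = (1, 0, 0).
AP = (−1, −1, 3); AP·d = -1, |AP|² = 11, |d|² = 1.
distance² = |AP|² − (AP·d)²/|d|² = 11 − 1/1 = 10, so the distance is √10.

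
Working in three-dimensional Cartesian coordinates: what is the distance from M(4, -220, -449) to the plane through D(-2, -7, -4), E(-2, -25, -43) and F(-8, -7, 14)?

9

DE = (0, -18, -39) and DF = (-6, 0, 18), so a normal is n = DE × DF = (-324, 234, -108).
n = (-324, 234, -108); n·P − (-558) = -3726; |n| = 414; distance = 3726/414 = 9.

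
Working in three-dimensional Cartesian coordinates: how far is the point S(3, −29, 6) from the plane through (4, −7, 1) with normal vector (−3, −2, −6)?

17/7

The plane has equation n·(r − (4, −7, 1)) = 0, i.e. n·r = -4.
Then n·(3, −29, 6) − (−4) = 17.
|n| = √(9 + 4 + 36) = 7, so the distance is |17|/7 = 17/7.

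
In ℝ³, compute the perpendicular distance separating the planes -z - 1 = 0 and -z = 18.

17

With common normal n = (0, 0, -1) (|n| = 1), the distance is |1 − 18|/|n| = 17/1 = 17.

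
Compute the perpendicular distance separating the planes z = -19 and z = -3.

16

Both planes have normal n = (0, 0, 1), |n| = 1. Any point on the first plane is at distance |(-3) − (-19)|/|n| = 16/1 = 16 from the second.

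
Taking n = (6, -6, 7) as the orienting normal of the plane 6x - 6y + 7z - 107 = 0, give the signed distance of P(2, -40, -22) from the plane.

-9/11

n·P − 107 = -9.
|n| = 11, so the signed distance is -9/11.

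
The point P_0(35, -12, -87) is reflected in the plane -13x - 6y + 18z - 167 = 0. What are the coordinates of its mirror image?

(-69, -60, 57)

With n = (-13, -6, 18), the signed offset is (n·P_0 − 167)/|n|² = -2116/529 = -4.
P_0' = P_0 − 2t·n = (35, -12, -87) − (-8)·(-13, -6, 18) = (-69, -60, 57).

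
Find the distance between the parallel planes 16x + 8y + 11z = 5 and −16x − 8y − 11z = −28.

Divide the second equation by -1 to match normals: 16x + 8y + 11z = 28.
With common normal n = (16, 8, 11) (|n| = 21), the distance is |5 − 28|/|n| = 23/21.

23/21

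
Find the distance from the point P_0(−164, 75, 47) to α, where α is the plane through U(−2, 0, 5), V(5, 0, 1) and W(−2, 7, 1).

6

UV = (7, 0, −4) and UW = (0, 7, −4), so a normal is n = UV × UW = (28, 28, 49).
Then n·(−164, 75, 47) − 189 = −378.
|n| = √(784 + 784 + 2401) = 63, so the distance is |-378|/63 = 6.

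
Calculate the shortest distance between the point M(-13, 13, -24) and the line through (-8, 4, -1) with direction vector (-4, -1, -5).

Direction vector d = (-4, -1, -5).
AP = (-5, 9, -23); AP·d = 126, |AP|² = 635, |d|² = 42.
distance² = |AP|² − (AP·d)²/|d|² = 635 − 15876/42 = 257, so the distance is √257.

√257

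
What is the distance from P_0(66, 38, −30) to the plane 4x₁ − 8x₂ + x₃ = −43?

d = |4·66 + (-8)·38 + 1·(-30) − (-43)| / √(16 + 64 + 1) = |-27| / 9 = 3.

3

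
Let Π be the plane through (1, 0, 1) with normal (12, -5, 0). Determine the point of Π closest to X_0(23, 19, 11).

n = (12, -5, 0), |n|² = 169, and n·X_0 − 12 = 169.
t = 169/169 = 1, so the foot is X_0 − t·n = (23, 19, 11) − 1·(12, -5, 0) = (11, 24, 11).

(11, 24, 11)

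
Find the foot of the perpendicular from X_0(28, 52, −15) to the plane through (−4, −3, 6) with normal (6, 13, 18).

The perpendicular from X_0 has direction n = (6, 13, 18): r = (28, 52, −15) + μ(6, 13, 18).
Substitute into the plane: n·(X_0 + μn) = 45 gives 574 + 529μ = 45, so μ = -1.
Foot = (28, 52, −15) + (-1)·(6, 13, 18) = (22, 39, −33).

(22, 39, -33)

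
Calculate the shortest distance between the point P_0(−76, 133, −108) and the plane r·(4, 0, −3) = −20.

8

Normal vector n = (4, 0, −3), and n·(−76, 133, −108) − (−20) = 40.
|n| = √(16 + 0 + 9) = 5, so the distance is |40|/5 = 8.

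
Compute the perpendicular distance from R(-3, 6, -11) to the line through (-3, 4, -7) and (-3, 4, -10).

2

A direction vector is d = (0, 0, -3).
AP = (0, 2, -4); AP·d = 12, |AP|² = 20, |d|² = 9.
distance² = |AP|² − (AP·d)²/|d|² = 20 − 144/9 = 4, so the distance is 2.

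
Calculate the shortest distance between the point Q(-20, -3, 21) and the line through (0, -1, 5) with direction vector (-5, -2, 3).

Direction vector d = (-5, -2, 3).
AP = (-20, -2, 16), and AP × d = (26, -20, 30).
|AP × d|² = 1976 and |d|² = 38, so the distance is √(1976/38) = √52 = 2√13.

2√13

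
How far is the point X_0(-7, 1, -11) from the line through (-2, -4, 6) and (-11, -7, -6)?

A direction vector is d = (-9, -3, -12).
AP = (-5, 5, -17); AP·d = 234, |AP|² = 339, |d|² = 234.
distance² = |AP|² − (AP·d)²/|d|² = 339 − 54756/234 = 105, so the distance is √105.

√105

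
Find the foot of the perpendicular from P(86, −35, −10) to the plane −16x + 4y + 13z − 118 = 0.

n = (−16, 4, 13), |n|² = 441, and n·P − 118 = -1764.
t = -1764/441 = -4, so the foot is P − t·n = (86, −35, −10) − (-4)·(−16, 4, 13) = (22, −19, 42).

(22, -19, 42)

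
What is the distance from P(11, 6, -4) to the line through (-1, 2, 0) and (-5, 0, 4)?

A direction vector is d = (-4, -2, 4).
AP = (12, 4, -4), and AP × d = (8, -32, -8).
|AP × d|² = 1152 and |d|² = 36, so the distance is √(1152/36) = √32 = 4√2.

4√2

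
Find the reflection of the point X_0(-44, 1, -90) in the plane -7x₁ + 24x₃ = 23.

With n = (-7, 0, 24), the signed offset is (n·X_0 − 23)/|n|² = -1875/625 = -3.
X_0' = X_0 − 2t·n = (-44, 1, -90) − (-6)·(-7, 0, 24) = (-86, 1, 54).

(-86, 1, 54)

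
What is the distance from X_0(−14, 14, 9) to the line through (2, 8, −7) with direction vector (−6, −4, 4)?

2√69

Direction vector d = (−6, −4, 4).
AP = (−16, 6, 16), and AP × d = (88, −32, 100).
|AP × d|² = 18768 and |d|² = 68, so the distance is √(18768/68) = √276 = 2√69.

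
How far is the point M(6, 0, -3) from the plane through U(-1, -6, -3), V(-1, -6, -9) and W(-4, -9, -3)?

1/√2

UV = (0, 0, -6) and UW = (-3, -3, 0), so a normal is n = UV × UW = (-18, 18, 0).
Then n·(6, 0, -3) - (-90) = -18.
|n| = √(324 + 324 + 0) = 18√2, so the distance is |-18|/(18√2) = √2/2.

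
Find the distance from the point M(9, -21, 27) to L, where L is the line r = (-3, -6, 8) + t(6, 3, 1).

Direction vector d = (6, 3, 1).
AP = (12, -15, 19), and AP × d = (-72, 102, 126).
|AP × d|² = 31464 and |d|² = 46, so the distance is √(31464/46) = √684 = 6√19.

6√19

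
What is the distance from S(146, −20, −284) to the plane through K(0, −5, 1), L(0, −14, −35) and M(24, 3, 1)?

KL = (0, −9, −36) and KM = (24, 8, 0), so a normal is n = KL × KM = (288, −864, 216).
d = |288·146 + (-864)·(-20) + 216·(-284) − 4536| / √(82944 + 746496 + 46656) = |-6552| / 936 = 7.

7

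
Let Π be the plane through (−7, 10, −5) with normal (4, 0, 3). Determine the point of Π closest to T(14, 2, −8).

(2, 2, -17)

The perpendicular from T has direction n = (4, 0, 3): r = (14, 2, −8) + μ(4, 0, 3).
Substitute into the plane: n·(T + μn) = -43 gives 32 + 25μ = -43, so μ = -3.
Foot = (14, 2, −8) + (-3)·(4, 0, 3) = (2, 2, −17).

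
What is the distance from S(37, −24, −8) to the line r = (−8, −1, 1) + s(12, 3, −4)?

√1114

Direction vector d = (12, 3, −4).
AP = (45, −23, −9), and AP × d = (119, 72, 411).
|AP × d|² = 188266 and |d|² = 169, so the distance is √(188266/169) = √1114.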